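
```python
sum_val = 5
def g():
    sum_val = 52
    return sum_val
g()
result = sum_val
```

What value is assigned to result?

Step 1: Global sum_val = 5.
Step 2: g() creates local sum_val = 52 (shadow, not modification).
Step 3: After g() returns, global sum_val is unchanged. result = 5

The answer is 5.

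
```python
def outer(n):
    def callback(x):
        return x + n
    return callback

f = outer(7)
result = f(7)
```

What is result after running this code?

Step 1: outer(7) creates a closure that captures n = 7.
Step 2: f(7) calls the closure with x = 7, returning 7 + 7 = 14.
Step 3: result = 14

The answer is 14.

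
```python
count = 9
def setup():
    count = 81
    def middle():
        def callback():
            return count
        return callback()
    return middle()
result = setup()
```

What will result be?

Step 1: setup() defines count = 81. middle() and callback() have no local count.
Step 2: callback() checks local (none), enclosing middle() (none), enclosing setup() and finds count = 81.
Step 3: result = 81

The answer is 81.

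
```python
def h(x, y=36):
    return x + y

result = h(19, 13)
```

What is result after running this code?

Step 1: h(19, 13) overrides default y with 13.
Step 2: Returns 19 + 13 = 32.
Step 3: result = 32

The answer is 32.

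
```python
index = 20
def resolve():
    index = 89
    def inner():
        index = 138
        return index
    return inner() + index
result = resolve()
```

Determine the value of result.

Step 1: resolve() has local index = 89. inner() has local index = 138.
Step 2: inner() returns its local index = 138.
Step 3: resolve() returns 138 + its own index (89) = 227

The answer is 227.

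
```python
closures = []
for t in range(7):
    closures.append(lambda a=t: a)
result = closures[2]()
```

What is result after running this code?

Step 1: Default argument a=t captures t's value at each iteration.
Step 2: closures[2] captured a = 2 when t was 2.
Step 3: result = 2

The answer is 2.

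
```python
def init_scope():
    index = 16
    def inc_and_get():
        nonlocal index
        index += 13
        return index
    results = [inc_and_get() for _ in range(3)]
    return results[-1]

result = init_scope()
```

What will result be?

Step 1: index = 16.
Step 2: Three calls to inc_and_get(), each adding 13.
Step 3: Last value = 16 + 13 * 3 = 55

The answer is 55.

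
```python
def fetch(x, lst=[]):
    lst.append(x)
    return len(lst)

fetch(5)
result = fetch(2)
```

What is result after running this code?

Step 1: Mutable default list persists between calls.
Step 2: First call: lst = [5], len = 1. Second call: lst = [5, 2], len = 2.
Step 3: result = 2

The answer is 2.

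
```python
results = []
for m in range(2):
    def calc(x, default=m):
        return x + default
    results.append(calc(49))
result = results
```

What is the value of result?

Step 1: Default argument default=m is evaluated at function definition time.
Step 2: Each iteration creates calc with default = current m value.
Step 3: calc(49) returns 49 + default. results = [49, 50]

The answer is [49, 50].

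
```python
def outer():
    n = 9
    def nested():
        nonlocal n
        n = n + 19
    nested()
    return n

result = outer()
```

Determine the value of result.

Step 1: outer() sets n = 9.
Step 2: nested() uses nonlocal to modify n in outer's scope: n = 9 + 19 = 28.
Step 3: outer() returns the modified n = 28

The answer is 28.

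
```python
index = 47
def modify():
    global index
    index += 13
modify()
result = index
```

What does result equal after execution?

Step 1: index = 47 globally.
Step 2: modify() modifies global index: index += 13 = 60.
Step 3: result = 60

The answer is 60.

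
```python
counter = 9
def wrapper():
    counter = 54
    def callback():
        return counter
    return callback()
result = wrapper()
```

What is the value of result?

Step 1: counter = 9 globally, but wrapper() defines counter = 54 locally.
Step 2: callback() looks up counter. Not in local scope, so checks enclosing scope (wrapper) and finds counter = 54.
Step 3: result = 54

The answer is 54.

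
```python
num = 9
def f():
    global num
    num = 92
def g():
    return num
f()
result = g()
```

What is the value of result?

Step 1: num = 9.
Step 2: f() sets global num = 92.
Step 3: g() reads global num = 92. result = 92

The answer is 92.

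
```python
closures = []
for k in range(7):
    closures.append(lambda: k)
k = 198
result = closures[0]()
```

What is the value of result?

Step 1: Lambdas capture the variable k by reference, not by value.
Step 2: After the loop, k is reassigned to 198.
Step 3: closures[0]() looks up the current k = 198. result = 198

The answer is 198.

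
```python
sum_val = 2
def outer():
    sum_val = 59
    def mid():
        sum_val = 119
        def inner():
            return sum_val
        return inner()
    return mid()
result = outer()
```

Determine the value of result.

Step 1: Three levels of shadowing: global 2, outer 59, mid 119.
Step 2: inner() finds sum_val = 119 in enclosing mid() scope.
Step 3: result = 119

The answer is 119.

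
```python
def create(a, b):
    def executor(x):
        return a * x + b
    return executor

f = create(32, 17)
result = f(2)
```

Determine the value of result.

Step 1: create(32, 17) captures a = 32, b = 17.
Step 2: f(2) computes 32 * 2 + 17 = 81.
Step 3: result = 81

The answer is 81.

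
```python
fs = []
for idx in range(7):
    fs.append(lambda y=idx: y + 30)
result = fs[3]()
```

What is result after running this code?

Step 1: Default argument y=idx captures idx's value at definition time.
Step 2: fs[3] was defined when idx = 3, so y defaults to 3.
Step 3: result = 3 + 30 = 33 (default arg fixes the late binding issue)

The answer is 33.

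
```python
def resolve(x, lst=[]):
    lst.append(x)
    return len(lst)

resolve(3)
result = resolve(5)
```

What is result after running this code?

Step 1: Mutable default list persists between calls.
Step 2: First call: lst = [3], len = 1. Second call: lst = [3, 5], len = 2.
Step 3: result = 2

The answer is 2.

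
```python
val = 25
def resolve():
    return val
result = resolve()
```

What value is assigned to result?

Step 1: val = 25 is defined in the global scope.
Step 2: resolve() looks up val. No local val exists, so Python checks the global scope via LEGB rule and finds val = 25.
Step 3: result = 25

The answer is 25.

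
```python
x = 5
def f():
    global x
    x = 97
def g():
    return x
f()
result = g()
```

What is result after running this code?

Step 1: x = 5.
Step 2: f() sets global x = 97.
Step 3: g() reads global x = 97. result = 97

The answer is 97.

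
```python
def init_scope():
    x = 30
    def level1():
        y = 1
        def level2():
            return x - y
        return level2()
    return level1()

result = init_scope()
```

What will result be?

Step 1: x = 30 in init_scope. y = 1 in level1.
Step 2: level2() reads x = 30 and y = 1 from enclosing scopes.
Step 3: result = 30 - 1 = 29

The answer is 29.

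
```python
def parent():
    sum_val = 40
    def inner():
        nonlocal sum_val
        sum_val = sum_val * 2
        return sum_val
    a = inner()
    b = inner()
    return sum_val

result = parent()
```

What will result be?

Step 1: sum_val starts at 40.
Step 2: First inner(): sum_val = 40 * 2 = 80.
Step 3: Second inner(): sum_val = 80 * 2 = 160.
Step 4: result = 160

The answer is 160.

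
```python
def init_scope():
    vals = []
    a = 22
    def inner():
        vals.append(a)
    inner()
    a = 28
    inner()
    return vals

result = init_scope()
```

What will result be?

Step 1: a = 22. inner() appends current a to vals.
Step 2: First inner(): appends 22. Then a = 28.
Step 3: Second inner(): appends 28 (closure sees updated a). result = [22, 28]

The answer is [22, 28].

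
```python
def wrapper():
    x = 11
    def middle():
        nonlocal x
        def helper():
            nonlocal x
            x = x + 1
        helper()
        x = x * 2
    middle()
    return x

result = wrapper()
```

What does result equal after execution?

Step 1: x = 11.
Step 2: helper() adds 1: x = 11 + 1 = 12.
Step 3: middle() doubles: x = 12 * 2 = 24.
Step 4: result = 24

The answer is 24.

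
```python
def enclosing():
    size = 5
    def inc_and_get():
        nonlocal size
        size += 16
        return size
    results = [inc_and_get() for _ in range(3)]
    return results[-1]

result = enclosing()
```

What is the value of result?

Step 1: size = 5.
Step 2: Three calls to inc_and_get(), each adding 16.
Step 3: Last value = 5 + 16 * 3 = 53

The answer is 53.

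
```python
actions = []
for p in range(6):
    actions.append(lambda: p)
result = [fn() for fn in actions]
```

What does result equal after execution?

Step 1: All 6 lambdas share the same variable p.
Step 2: After the loop, p = 5.
Step 3: Each call returns 5. result = [5, 5, 5, 5, 5, 5]

The answer is [5, 5, 5, 5, 5, 5].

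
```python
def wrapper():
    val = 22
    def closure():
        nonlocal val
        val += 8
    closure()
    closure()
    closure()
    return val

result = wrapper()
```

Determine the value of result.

Step 1: val starts at 22.
Step 2: closure() is called 3 times, each adding 8.
Step 3: val = 22 + 8 * 3 = 46

The answer is 46.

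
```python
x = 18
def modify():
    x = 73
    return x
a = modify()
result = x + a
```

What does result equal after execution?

Step 1: Global x = 18. modify() returns local x = 73.
Step 2: a = 73. Global x still = 18.
Step 3: result = 18 + 73 = 91

The answer is 91.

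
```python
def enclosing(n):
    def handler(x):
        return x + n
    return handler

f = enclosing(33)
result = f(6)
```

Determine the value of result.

Step 1: enclosing(33) creates a closure that captures n = 33.
Step 2: f(6) calls the closure with x = 6, returning 6 + 33 = 39.
Step 3: result = 39

The answer is 39.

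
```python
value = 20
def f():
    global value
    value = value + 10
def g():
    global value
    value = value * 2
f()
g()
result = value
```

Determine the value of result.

Step 1: value = 20.
Step 2: f() adds 10: value = 20 + 10 = 30.
Step 3: g() doubles: value = 30 * 2 = 60.
Step 4: result = 60

The answer is 60.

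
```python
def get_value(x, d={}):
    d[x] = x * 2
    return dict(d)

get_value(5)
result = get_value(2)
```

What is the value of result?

Step 1: Mutable default dict is shared across calls.
Step 2: First call adds 5: 10. Second call adds 2: 4.
Step 3: result = {5: 10, 2: 4}

The answer is {5: 10, 2: 4}.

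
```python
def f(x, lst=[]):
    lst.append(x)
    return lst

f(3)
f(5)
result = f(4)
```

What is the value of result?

Step 1: Mutable default argument gotcha! The list [] is created once.
Step 2: Each call appends to the SAME list: [3], [3, 5], [3, 5, 4].
Step 3: result = [3, 5, 4]

The answer is [3, 5, 4].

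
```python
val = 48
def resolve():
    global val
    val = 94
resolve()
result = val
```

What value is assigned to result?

Step 1: val = 48 globally.
Step 2: resolve() declares global val and sets it to 94.
Step 3: After resolve(), global val = 94. result = 94

The answer is 94.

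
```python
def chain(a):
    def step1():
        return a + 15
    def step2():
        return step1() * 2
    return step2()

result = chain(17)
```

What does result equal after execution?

Step 1: chain(17) captures a = 17.
Step 2: step2() calls step1() which returns 17 + 15 = 32.
Step 3: step2() returns 32 * 2 = 64

The answer is 64.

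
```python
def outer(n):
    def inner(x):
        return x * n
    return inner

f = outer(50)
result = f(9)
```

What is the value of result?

Step 1: outer(50) creates a closure capturing n = 50.
Step 2: f(9) computes 9 * 50 = 450.
Step 3: result = 450

The answer is 450.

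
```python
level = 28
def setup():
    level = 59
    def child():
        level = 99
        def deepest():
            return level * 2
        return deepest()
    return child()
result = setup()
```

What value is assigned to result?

Step 1: deepest() looks up level through LEGB: not local, finds level = 99 in enclosing child().
Step 2: Returns 99 * 2 = 198.
Step 3: result = 198

The answer is 198.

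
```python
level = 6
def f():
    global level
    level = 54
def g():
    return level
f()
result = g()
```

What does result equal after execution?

Step 1: level = 6.
Step 2: f() sets global level = 54.
Step 3: g() reads global level = 54. result = 54

The answer is 54.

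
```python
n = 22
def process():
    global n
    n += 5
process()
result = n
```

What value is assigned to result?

Step 1: n = 22 globally.
Step 2: process() modifies global n: n += 5 = 27.
Step 3: result = 27

The answer is 27.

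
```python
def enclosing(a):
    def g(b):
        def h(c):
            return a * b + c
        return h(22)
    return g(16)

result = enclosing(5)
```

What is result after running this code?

Step 1: a = 5, b = 16, c = 22.
Step 2: h() computes a * b + c = 5 * 16 + 22 = 102.
Step 3: result = 102

The answer is 102.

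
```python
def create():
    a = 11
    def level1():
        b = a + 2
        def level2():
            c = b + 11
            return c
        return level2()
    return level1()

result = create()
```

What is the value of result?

Step 1: a = 11. b = a + 2 = 13.
Step 2: c = b + 11 = 13 + 11 = 24.
Step 3: result = 24

The answer is 24.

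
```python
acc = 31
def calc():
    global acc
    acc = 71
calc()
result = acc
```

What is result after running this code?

Step 1: acc = 31 globally.
Step 2: calc() declares global acc and sets it to 71.
Step 3: After calc(), global acc = 71. result = 71

The answer is 71.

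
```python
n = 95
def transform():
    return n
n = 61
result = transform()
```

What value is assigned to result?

Step 1: n is first set to 95, then reassigned to 61.
Step 2: transform() is called after the reassignment, so it looks up the current global n = 61.
Step 3: result = 61

The answer is 61.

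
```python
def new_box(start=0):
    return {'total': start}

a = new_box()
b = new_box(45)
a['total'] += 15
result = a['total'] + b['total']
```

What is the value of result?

Step 1: new_box() returns a new dict each call (immutable default 0).
Step 2: a = {'total': 0}, b = {'total': 45}.
Step 3: a['total'] += 15 = 15. result = 15 + 45 = 60

The answer is 60.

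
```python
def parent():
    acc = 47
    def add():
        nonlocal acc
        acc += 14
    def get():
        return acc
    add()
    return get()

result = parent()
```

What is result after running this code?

Step 1: acc = 47. add() modifies it via nonlocal, get() reads it.
Step 2: add() makes acc = 47 + 14 = 61.
Step 3: get() returns 61. result = 61

The answer is 61.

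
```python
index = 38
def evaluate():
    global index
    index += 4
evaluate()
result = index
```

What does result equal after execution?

Step 1: index = 38 globally.
Step 2: evaluate() modifies global index: index += 4 = 42.
Step 3: result = 42

The answer is 42.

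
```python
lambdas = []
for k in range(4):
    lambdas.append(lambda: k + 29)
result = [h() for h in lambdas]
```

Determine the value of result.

Step 1: All lambdas capture k by reference. After the loop, k = 3.
Step 2: Each call returns 3 + 29 = 32.
Step 3: result = [32, 32, 32, 32]

The answer is [32, 32, 32, 32].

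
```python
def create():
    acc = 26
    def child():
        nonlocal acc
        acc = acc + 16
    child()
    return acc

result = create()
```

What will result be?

Step 1: create() sets acc = 26.
Step 2: child() uses nonlocal to modify acc in create's scope: acc = 26 + 16 = 42.
Step 3: create() returns the modified acc = 42

The answer is 42.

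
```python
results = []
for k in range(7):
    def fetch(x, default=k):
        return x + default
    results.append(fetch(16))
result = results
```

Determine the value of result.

Step 1: Default argument default=k is evaluated at function definition time.
Step 2: Each iteration creates fetch with default = current k value.
Step 3: fetch(16) returns 16 + default. results = [16, 17, 18, 19, 20, 21, 22]

The answer is [16, 17, 18, 19, 20, 21, 22].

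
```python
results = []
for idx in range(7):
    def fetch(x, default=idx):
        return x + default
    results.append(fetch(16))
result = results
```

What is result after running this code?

Step 1: Default argument default=idx is evaluated at function definition time.
Step 2: Each iteration creates fetch with default = current idx value.
Step 3: fetch(16) returns 16 + default. results = [16, 17, 18, 19, 20, 21, 22]

The answer is [16, 17, 18, 19, 20, 21, 22].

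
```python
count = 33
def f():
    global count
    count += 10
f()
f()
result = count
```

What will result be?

Step 1: count = 33.
Step 2: First f(): count = 33 + 10 = 43.
Step 3: Second f(): count = 43 + 10 = 53. result = 53

The answer is 53.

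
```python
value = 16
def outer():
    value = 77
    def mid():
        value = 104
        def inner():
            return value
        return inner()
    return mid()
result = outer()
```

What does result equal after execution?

Step 1: Three levels of shadowing: global 16, outer 77, mid 104.
Step 2: inner() finds value = 104 in enclosing mid() scope.
Step 3: result = 104

The answer is 104.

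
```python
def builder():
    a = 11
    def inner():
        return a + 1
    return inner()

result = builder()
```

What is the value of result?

Step 1: builder() defines a = 11.
Step 2: inner() reads a = 11 from enclosing scope, returns 11 + 1 = 12.
Step 3: result = 12

The answer is 12.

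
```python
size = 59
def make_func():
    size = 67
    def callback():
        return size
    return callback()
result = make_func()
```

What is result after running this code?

Step 1: size = 59 globally, but make_func() defines size = 67 locally.
Step 2: callback() looks up size. Not in local scope, so checks enclosing scope (make_func) and finds size = 67.
Step 3: result = 67

The answer is 67.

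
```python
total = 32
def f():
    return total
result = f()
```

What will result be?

Step 1: total = 32 is defined in the global scope.
Step 2: f() looks up total. No local total exists, so Python checks the global scope via LEGB rule and finds total = 32.
Step 3: result = 32

The answer is 32.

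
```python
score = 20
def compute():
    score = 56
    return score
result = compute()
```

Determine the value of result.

Step 1: Global score = 20.
Step 2: compute() creates local score = 56, shadowing the global.
Step 3: Returns local score = 56. result = 56

The answer is 56.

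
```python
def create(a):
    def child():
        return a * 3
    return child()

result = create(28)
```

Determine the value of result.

Step 1: create(28) binds parameter a = 28.
Step 2: child() accesses a = 28 from enclosing scope.
Step 3: result = 28 * 3 = 84

The answer is 84.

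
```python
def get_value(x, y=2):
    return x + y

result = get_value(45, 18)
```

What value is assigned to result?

Step 1: get_value(45, 18) overrides default y with 18.
Step 2: Returns 45 + 18 = 63.
Step 3: result = 63

The answer is 63.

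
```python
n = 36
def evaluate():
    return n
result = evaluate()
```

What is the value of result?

Step 1: n = 36 is defined in the global scope.
Step 2: evaluate() looks up n. No local n exists, so Python checks the global scope via LEGB rule and finds n = 36.
Step 3: result = 36

The answer is 36.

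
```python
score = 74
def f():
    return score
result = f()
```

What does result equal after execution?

Step 1: score = 74 is defined in the global scope.
Step 2: f() looks up score. No local score exists, so Python checks the global scope via LEGB rule and finds score = 74.
Step 3: result = 74

The answer is 74.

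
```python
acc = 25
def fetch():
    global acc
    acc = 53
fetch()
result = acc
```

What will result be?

Step 1: acc = 25 globally.
Step 2: fetch() declares global acc and sets it to 53.
Step 3: After fetch(), global acc = 53. result = 53

The answer is 53.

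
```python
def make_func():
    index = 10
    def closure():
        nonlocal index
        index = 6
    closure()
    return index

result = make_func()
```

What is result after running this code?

Step 1: make_func() sets index = 10.
Step 2: closure() uses nonlocal to reassign index = 6.
Step 3: result = 6

The answer is 6.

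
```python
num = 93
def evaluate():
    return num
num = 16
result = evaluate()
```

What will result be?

Step 1: num is first set to 93, then reassigned to 16.
Step 2: evaluate() is called after the reassignment, so it looks up the current global num = 16.
Step 3: result = 16

The answer is 16.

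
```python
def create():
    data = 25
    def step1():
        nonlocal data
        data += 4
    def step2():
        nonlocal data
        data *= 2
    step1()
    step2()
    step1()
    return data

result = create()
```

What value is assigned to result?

Step 1: data = 25.
Step 2: step1(): data = 25 + 4 = 29.
Step 3: step2(): data = 29 * 2 = 58.
Step 4: step1(): data = 58 + 4 = 62. result = 62

The answer is 62.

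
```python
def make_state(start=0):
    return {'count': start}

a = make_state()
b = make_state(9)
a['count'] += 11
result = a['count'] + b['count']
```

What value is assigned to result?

Step 1: make_state() returns a new dict each call (immutable default 0).
Step 2: a = {'count': 0}, b = {'count': 9}.
Step 3: a['count'] += 11 = 11. result = 11 + 9 = 20

The answer is 20.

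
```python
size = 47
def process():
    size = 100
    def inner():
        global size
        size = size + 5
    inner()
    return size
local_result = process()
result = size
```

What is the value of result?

Step 1: Global size = 47. process() creates local size = 100.
Step 2: inner() declares global size and adds 5: global size = 47 + 5 = 52.
Step 3: process() returns its local size = 100 (unaffected by inner).
Step 4: result = global size = 52

The answer is 52.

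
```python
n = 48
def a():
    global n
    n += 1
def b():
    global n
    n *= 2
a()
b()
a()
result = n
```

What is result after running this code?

Step 1: n = 48.
Step 2: a(): n = 48 + 1 = 49.
Step 3: b(): n = 49 * 2 = 98.
Step 4: a(): n = 98 + 1 = 99

The answer is 99.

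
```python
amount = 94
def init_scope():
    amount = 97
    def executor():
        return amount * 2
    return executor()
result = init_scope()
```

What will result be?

Step 1: init_scope() shadows global amount with amount = 97.
Step 2: executor() finds amount = 97 in enclosing scope, computes 97 * 2 = 194.
Step 3: result = 194

The answer is 194.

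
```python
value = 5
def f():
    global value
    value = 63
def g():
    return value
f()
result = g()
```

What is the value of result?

Step 1: value = 5.
Step 2: f() sets global value = 63.
Step 3: g() reads global value = 63. result = 63

The answer is 63.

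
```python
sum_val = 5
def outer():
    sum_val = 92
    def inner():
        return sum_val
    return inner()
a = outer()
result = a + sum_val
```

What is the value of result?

Step 1: outer() has local sum_val = 92. inner() reads from enclosing.
Step 2: outer() returns 92. Global sum_val = 5 unchanged.
Step 3: result = 92 + 5 = 97

The answer is 97.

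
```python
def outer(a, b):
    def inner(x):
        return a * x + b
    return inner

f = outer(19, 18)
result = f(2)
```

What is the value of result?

Step 1: outer(19, 18) captures a = 19, b = 18.
Step 2: f(2) computes 19 * 2 + 18 = 56.
Step 3: result = 56

The answer is 56.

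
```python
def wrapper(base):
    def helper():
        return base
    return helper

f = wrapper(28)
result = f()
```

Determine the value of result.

Step 1: wrapper(28) creates closure capturing base = 28.
Step 2: f() returns the captured base = 28.
Step 3: result = 28

The answer is 28.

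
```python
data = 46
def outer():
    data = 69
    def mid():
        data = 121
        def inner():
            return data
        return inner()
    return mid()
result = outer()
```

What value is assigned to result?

Step 1: Three levels of shadowing: global 46, outer 69, mid 121.
Step 2: inner() finds data = 121 in enclosing mid() scope.
Step 3: result = 121

The answer is 121.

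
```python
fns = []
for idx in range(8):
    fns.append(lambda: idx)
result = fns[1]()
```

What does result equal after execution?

Step 1: The loop creates 8 lambdas, all referencing the same variable idx.
Step 2: After the loop, idx = 7 (final value).
Step 3: fns[1]() looks up idx at call time and finds 7. This is the late binding gotcha. result = 7

The answer is 7.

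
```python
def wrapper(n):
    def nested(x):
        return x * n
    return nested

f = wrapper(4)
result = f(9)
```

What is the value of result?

Step 1: wrapper(4) creates a closure capturing n = 4.
Step 2: f(9) computes 9 * 4 = 36.
Step 3: result = 36

The answer is 36.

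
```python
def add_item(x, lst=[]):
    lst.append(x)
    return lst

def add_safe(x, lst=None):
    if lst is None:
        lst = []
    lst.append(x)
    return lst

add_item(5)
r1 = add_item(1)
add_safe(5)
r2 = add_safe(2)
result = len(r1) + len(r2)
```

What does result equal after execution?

Step 1: add_item shares mutable default: after 2 calls, lst = [5, 1], len = 2.
Step 2: add_safe creates fresh list each time: r2 = [2], len = 1.
Step 3: result = 2 + 1 = 3

The answer is 3.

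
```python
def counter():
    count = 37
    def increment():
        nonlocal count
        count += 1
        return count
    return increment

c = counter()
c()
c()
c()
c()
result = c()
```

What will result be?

Step 1: counter() creates closure with count = 37.
Step 2: Each c() call increments count via nonlocal. After 5 calls: 37 + 5 = 42.
Step 3: result = 42

The answer is 42.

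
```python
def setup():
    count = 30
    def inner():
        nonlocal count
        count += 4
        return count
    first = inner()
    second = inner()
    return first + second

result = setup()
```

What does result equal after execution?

Step 1: count starts at 30.
Step 2: First call: count = 30 + 4 = 34, returns 34.
Step 3: Second call: count = 34 + 4 = 38, returns 38.
Step 4: result = 34 + 38 = 72

The answer is 72.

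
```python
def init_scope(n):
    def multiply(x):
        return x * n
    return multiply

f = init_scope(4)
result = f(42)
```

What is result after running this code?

Step 1: init_scope(4) returns multiply closure with n = 4.
Step 2: f(42) computes 42 * 4 = 168.
Step 3: result = 168

The answer is 168.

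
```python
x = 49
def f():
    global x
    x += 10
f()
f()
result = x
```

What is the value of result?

Step 1: x = 49.
Step 2: First f(): x = 49 + 10 = 59.
Step 3: Second f(): x = 59 + 10 = 69. result = 69

The answer is 69.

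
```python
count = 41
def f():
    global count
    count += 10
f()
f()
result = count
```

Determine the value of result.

Step 1: count = 41.
Step 2: First f(): count = 41 + 10 = 51.
Step 3: Second f(): count = 51 + 10 = 61. result = 61

The answer is 61.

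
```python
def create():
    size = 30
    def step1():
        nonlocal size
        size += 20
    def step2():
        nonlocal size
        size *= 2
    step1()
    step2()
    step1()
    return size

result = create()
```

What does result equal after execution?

Step 1: size = 30.
Step 2: step1(): size = 30 + 20 = 50.
Step 3: step2(): size = 50 * 2 = 100.
Step 4: step1(): size = 100 + 20 = 120. result = 120

The answer is 120.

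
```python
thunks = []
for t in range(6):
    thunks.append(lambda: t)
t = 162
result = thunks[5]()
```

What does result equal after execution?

Step 1: Lambdas capture the variable t by reference, not by value.
Step 2: After the loop, t is reassigned to 162.
Step 3: thunks[5]() looks up the current t = 162. result = 162

The answer is 162.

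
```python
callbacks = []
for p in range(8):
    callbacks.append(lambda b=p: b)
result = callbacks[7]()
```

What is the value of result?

Step 1: Default argument b=p captures p's value at each iteration.
Step 2: callbacks[7] captured b = 7 when p was 7.
Step 3: result = 7

The answer is 7.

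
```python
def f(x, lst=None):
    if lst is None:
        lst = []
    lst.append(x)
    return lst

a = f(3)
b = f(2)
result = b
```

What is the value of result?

Step 1: None default with guard creates a NEW list each call.
Step 2: a = [3] (fresh list). b = [2] (another fresh list).
Step 3: result = [2] (this is the fix for mutable default)

The answer is [2].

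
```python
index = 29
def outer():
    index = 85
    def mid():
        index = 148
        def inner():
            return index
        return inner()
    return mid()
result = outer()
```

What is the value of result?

Step 1: Three levels of shadowing: global 29, outer 85, mid 148.
Step 2: inner() finds index = 148 in enclosing mid() scope.
Step 3: result = 148

The answer is 148.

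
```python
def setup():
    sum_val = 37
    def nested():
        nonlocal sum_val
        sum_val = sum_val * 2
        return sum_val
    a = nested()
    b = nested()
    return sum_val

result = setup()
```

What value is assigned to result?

Step 1: sum_val starts at 37.
Step 2: First nested(): sum_val = 37 * 2 = 74.
Step 3: Second nested(): sum_val = 74 * 2 = 148.
Step 4: result = 148

The answer is 148.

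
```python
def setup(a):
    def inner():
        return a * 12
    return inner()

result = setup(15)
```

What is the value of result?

Step 1: setup(15) binds parameter a = 15.
Step 2: inner() accesses a = 15 from enclosing scope.
Step 3: result = 15 * 12 = 180

The answer is 180.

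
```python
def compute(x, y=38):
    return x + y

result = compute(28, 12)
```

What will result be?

Step 1: compute(28, 12) overrides default y with 12.
Step 2: Returns 28 + 12 = 40.
Step 3: result = 40

The answer is 40.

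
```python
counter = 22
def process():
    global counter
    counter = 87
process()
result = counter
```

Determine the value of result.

Step 1: counter = 22 globally.
Step 2: process() declares global counter and sets it to 87.
Step 3: After process(), global counter = 87. result = 87

The answer is 87.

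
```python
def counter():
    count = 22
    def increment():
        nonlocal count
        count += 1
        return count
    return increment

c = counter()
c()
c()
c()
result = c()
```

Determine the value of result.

Step 1: counter() creates closure with count = 22.
Step 2: Each c() call increments count via nonlocal. After 4 calls: 22 + 4 = 26.
Step 3: result = 26

The answer is 26.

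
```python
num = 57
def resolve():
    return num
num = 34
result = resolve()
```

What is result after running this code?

Step 1: num is first set to 57, then reassigned to 34.
Step 2: resolve() is called after the reassignment, so it looks up the current global num = 34.
Step 3: result = 34

The answer is 34.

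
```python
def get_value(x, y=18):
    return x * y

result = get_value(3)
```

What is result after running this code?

Step 1: get_value(3) uses default y = 18.
Step 2: Returns 3 * 18 = 54.
Step 3: result = 54

The answer is 54.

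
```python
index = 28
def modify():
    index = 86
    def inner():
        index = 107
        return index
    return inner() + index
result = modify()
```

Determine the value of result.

Step 1: modify() has local index = 86. inner() has local index = 107.
Step 2: inner() returns its local index = 107.
Step 3: modify() returns 107 + its own index (86) = 193

The answer is 193.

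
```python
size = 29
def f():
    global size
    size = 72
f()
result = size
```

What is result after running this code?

Step 1: size = 29 globally.
Step 2: f() declares global size and sets it to 72.
Step 3: After f(), global size = 72. result = 72

The answer is 72.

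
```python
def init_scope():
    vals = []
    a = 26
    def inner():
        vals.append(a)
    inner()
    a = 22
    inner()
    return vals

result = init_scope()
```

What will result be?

Step 1: a = 26. inner() appends current a to vals.
Step 2: First inner(): appends 26. Then a = 22.
Step 3: Second inner(): appends 22 (closure sees updated a). result = [26, 22]

The answer is [26, 22].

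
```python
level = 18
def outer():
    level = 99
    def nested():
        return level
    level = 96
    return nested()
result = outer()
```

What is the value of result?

Step 1: outer() sets level = 99, then later level = 96.
Step 2: nested() is called after level is reassigned to 96. Closures capture variables by reference, not by value.
Step 3: result = 96

The answer is 96.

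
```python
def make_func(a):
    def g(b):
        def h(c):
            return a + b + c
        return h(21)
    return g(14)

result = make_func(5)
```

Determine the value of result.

Step 1: a = 5, b = 14, c = 21 across three nested scopes.
Step 2: h() accesses all three via LEGB rule.
Step 3: result = 5 + 14 + 21 = 40

The answer is 40.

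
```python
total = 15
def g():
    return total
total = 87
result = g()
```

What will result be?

Step 1: total is first set to 15, then reassigned to 87.
Step 2: g() is called after the reassignment, so it looks up the current global total = 87.
Step 3: result = 87

The answer is 87.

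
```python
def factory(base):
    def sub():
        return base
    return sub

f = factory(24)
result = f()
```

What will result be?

Step 1: factory(24) creates closure capturing base = 24.
Step 2: f() returns the captured base = 24.
Step 3: result = 24

The answer is 24.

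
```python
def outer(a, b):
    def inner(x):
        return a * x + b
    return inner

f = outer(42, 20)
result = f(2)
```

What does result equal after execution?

Step 1: outer(42, 20) captures a = 42, b = 20.
Step 2: f(2) computes 42 * 2 + 20 = 104.
Step 3: result = 104

The answer is 104.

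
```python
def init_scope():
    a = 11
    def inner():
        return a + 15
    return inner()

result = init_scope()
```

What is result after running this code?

Step 1: init_scope() defines a = 11.
Step 2: inner() reads a = 11 from enclosing scope, returns 11 + 15 = 26.
Step 3: result = 26

The answer is 26.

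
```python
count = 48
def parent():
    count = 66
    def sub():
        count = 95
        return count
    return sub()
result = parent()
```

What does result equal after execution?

Step 1: Three scopes define count: global (48), parent (66), sub (95).
Step 2: sub() has its own local count = 95, which shadows both enclosing and global.
Step 3: result = 95 (local wins in LEGB)

The answer is 95.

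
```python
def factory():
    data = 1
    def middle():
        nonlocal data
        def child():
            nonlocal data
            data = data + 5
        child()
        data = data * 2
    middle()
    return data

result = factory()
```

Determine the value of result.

Step 1: data = 1.
Step 2: child() adds 5: data = 1 + 5 = 6.
Step 3: middle() doubles: data = 6 * 2 = 12.
Step 4: result = 12

The answer is 12.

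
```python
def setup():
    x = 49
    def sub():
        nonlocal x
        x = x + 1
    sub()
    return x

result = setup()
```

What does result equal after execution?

Step 1: setup() sets x = 49.
Step 2: sub() uses nonlocal to modify x in setup's scope: x = 49 + 1 = 50.
Step 3: setup() returns the modified x = 50

The answer is 50.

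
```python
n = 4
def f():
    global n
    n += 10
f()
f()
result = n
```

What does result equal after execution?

Step 1: n = 4.
Step 2: First f(): n = 4 + 10 = 14.
Step 3: Second f(): n = 14 + 10 = 24. result = 24

The answer is 24.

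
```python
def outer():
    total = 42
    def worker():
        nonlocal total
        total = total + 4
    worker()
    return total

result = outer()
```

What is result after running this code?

Step 1: outer() sets total = 42.
Step 2: worker() uses nonlocal to modify total in outer's scope: total = 42 + 4 = 46.
Step 3: outer() returns the modified total = 46

The answer is 46.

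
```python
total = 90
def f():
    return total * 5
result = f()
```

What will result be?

Step 1: total = 90 is defined globally.
Step 2: f() looks up total from global scope = 90, then computes 90 * 5 = 450.
Step 3: result = 450

The answer is 450.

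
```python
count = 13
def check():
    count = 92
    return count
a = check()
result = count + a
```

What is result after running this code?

Step 1: Global count = 13. check() returns local count = 92.
Step 2: a = 92. Global count still = 13.
Step 3: result = 13 + 92 = 105

The answer is 105.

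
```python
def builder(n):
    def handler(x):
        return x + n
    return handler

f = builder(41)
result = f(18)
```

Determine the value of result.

Step 1: builder(41) creates a closure that captures n = 41.
Step 2: f(18) calls the closure with x = 18, returning 18 + 41 = 59.
Step 3: result = 59

The answer is 59.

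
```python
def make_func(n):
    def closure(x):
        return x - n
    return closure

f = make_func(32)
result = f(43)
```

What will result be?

Step 1: make_func(32) creates a closure capturing n = 32.
Step 2: f(43) computes 43 - 32 = 11.
Step 3: result = 11

The answer is 11.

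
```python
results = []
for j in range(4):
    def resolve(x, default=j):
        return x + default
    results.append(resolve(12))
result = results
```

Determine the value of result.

Step 1: Default argument default=j is evaluated at function definition time.
Step 2: Each iteration creates resolve with default = current j value.
Step 3: resolve(12) returns 12 + default. results = [12, 13, 14, 15]

The answer is [12, 13, 14, 15].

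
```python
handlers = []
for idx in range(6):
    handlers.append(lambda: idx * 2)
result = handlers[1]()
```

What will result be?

Step 1: All lambdas reference the same variable idx (late binding).
Step 2: After the loop, idx = 5. Every lambda returns idx * 2.
Step 3: handlers[1]() = 5 * 2 = 10

The answer is 10.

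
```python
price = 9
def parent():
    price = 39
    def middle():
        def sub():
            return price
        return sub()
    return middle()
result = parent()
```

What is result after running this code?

Step 1: parent() defines price = 39. middle() and sub() have no local price.
Step 2: sub() checks local (none), enclosing middle() (none), enclosing parent() and finds price = 39.
Step 3: result = 39

The answer is 39.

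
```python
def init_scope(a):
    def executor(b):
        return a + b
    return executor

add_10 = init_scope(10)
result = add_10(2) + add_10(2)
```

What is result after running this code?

Step 1: add_10 captures a = 10.
Step 2: add_10(2) = 10 + 2 = 12, called twice.
Step 3: result = 12 + 12 = 24

The answer is 24.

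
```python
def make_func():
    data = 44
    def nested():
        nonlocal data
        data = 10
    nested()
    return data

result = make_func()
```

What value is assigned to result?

Step 1: make_func() sets data = 44.
Step 2: nested() uses nonlocal to reassign data = 10.
Step 3: result = 10

The answer is 10.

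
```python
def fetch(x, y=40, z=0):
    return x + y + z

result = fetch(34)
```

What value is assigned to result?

Step 1: fetch(34) uses defaults y = 40, z = 0.
Step 2: Returns 34 + 40 + 0 = 74.
Step 3: result = 74

The answer is 74.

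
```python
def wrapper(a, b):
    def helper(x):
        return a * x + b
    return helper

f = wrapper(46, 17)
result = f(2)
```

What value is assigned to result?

Step 1: wrapper(46, 17) captures a = 46, b = 17.
Step 2: f(2) computes 46 * 2 + 17 = 109.
Step 3: result = 109

The answer is 109.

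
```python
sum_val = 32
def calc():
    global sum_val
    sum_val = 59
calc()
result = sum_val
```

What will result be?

Step 1: sum_val = 32 globally.
Step 2: calc() declares global sum_val and sets it to 59.
Step 3: After calc(), global sum_val = 59. result = 59

The answer is 59.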